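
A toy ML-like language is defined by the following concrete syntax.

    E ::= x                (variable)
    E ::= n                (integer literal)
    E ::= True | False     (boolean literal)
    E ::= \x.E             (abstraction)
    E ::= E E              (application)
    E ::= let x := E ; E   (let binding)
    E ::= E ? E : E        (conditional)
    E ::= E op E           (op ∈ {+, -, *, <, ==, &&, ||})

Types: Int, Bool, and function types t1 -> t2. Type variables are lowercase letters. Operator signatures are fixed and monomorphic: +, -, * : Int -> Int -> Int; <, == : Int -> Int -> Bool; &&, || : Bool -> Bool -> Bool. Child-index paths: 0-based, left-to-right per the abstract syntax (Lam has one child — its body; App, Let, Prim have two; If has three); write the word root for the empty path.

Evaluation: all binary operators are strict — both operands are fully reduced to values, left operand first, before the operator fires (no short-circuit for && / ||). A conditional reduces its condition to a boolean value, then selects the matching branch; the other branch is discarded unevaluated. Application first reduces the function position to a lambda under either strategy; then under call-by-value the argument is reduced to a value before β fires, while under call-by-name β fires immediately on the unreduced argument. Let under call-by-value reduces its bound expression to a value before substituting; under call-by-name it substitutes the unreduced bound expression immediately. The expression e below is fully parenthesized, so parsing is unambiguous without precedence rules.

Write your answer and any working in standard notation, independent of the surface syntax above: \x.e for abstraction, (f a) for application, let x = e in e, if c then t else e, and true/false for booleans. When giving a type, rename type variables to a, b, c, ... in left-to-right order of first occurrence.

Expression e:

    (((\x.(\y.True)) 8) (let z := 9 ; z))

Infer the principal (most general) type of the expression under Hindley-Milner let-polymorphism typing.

Answer: Bool

Working:
\y._ : b -> Bool
\x._ : a -> b -> Bool
  unify a -> b -> Bool ~ Int -> c
  unify a ~ Int
  unify b -> Bool ~ c
_ _ : b -> Bool
let z : Int
z : Int
  unify b -> Bool ~ Int -> d
  unify b ~ Int
  unify Bool ~ d
_ _ : Bool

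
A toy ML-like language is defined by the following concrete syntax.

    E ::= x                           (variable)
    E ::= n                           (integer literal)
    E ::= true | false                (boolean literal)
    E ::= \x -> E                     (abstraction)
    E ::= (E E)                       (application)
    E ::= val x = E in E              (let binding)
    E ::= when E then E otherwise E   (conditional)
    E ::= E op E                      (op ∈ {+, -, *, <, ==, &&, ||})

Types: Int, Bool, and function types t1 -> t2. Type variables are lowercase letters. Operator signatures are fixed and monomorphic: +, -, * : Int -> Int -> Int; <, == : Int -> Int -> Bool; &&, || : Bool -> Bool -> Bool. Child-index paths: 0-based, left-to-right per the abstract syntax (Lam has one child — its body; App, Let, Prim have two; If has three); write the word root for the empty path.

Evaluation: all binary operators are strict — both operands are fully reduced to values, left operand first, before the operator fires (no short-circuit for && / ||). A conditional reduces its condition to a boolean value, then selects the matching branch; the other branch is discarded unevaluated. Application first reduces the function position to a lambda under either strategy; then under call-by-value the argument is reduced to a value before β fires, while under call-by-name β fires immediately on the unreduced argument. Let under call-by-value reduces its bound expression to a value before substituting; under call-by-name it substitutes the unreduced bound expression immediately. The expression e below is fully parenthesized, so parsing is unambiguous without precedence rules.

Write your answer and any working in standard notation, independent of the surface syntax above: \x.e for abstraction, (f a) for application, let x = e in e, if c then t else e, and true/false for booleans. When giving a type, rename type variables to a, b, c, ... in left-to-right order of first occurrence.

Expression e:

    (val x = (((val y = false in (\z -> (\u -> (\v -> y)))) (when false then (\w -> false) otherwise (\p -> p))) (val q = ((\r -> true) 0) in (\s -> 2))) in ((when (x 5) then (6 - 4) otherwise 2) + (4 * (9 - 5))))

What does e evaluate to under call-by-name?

Answer: 18

Working:
step 0: (let x = (((let y = false in (\z.(\u.(\v.y)))) (if false then (\w.false) else (\p.p))) (let q = ((\r.true) 0) in (\s.2))) in ((if (x 5) then (6 - 4) else 2) + (4 * (9 - 5))))
step 1: [let@root] ((if ((((let y = false in (\z.(\u.(\v.y)))) (if false then (\w.false) else (\p.p))) (let q = ((\r.true) 0) in (\s.2))) 5) then (6 - 4) else 2) + (4 * (9 - 5)))
step 2: [let@0.0.0.0.0] ((if ((((\z.(\u.(\v.false))) (if false then (\w.false) else (\p.p))) (let q = ((\r.true) 0) in (\s.2))) 5) then (6 - 4) else 2) + (4 * (9 - 5)))
step 3: [beta@0.0.0.0] ((if (((\u.(\v.false)) (let q = ((\r.true) 0) in (\s.2))) 5) then (6 - 4) else 2) + (4 * (9 - 5)))
step 4: [beta@0.0.0] ((if ((\v.false) 5) then (6 - 4) else 2) + (4 * (9 - 5)))
step 5: [beta@0.0] ((if false then (6 - 4) else 2) + (4 * (9 - 5)))
step 6: [if@0] (2 + (4 * (9 - 5)))
step 7: [delta@1.1] (2 + (4 * 4))
step 8: [delta@1] (2 + 16)
step 9: [delta@root] 18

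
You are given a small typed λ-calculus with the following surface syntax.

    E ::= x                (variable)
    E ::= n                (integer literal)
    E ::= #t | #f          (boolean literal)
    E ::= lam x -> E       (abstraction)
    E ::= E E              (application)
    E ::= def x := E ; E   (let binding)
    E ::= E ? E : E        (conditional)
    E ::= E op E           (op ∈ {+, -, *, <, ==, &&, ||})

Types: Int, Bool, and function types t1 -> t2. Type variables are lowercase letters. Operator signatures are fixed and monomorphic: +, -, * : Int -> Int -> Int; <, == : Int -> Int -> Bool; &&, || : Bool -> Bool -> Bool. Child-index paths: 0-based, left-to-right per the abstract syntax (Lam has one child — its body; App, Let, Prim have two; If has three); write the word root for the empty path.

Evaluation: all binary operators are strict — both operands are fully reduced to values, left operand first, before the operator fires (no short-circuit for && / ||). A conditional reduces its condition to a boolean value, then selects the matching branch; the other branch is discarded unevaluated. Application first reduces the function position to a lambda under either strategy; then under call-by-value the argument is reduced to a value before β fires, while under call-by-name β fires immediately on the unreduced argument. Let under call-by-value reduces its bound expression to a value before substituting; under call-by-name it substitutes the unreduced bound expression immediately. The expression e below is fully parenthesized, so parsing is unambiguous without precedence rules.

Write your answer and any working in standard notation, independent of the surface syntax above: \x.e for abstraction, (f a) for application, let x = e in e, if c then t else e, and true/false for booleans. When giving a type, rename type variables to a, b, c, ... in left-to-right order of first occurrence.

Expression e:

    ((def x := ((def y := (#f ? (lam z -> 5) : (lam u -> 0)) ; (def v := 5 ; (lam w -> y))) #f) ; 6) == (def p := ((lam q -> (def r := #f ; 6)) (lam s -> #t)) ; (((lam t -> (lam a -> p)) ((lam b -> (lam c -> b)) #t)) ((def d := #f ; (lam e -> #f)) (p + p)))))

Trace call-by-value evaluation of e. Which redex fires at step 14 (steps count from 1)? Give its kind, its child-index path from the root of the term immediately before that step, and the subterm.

Answer: beta at 1 : ((\a.6) false)

Trace:
step 0: ((let x = ((let y = (if false then (\z.5) else (\u.0)) in (let v = 5 in (\w.y))) false) in 6) == (let p = ((\q.(let r = false in 6)) (\s.true)) in (((\t.(\a.p)) ((\b.(\c.b)) true)) ((let d = false in (\e.false)) (p + p)))))
step 1: [if@0.0.0.0] ((let x = ((let y = (\u.0) in (let v = 5 in (\w.y))) false) in 6) == (let p = ((\q.(let r = false in 6)) (\s.true)) in (((\t.(\a.p)) ((\b.(\c.b)) true)) ((let d = false in (\e.false)) (p + p)))))
step 2: [let@0.0.0] ((let x = ((let v = 5 in (\w.(\u.0))) false) in 6) == (let p = ((\q.(let r = false in 6)) (\s.true)) in (((\t.(\a.p)) ((\b.(\c.b)) true)) ((let d = false in (\e.false)) (p + p)))))
step 3: [let@0.0.0] ((let x = ((\w.(\u.0)) false) in 6) == (let p = ((\q.(let r = false in 6)) (\s.true)) in (((\t.(\a.p)) ((\b.(\c.b)) true)) ((let d = false in (\e.false)) (p + p)))))
step 4: [beta@0.0] ((let x = (\u.0) in 6) == (let p = ((\q.(let r = false in 6)) (\s.true)) in (((\t.(\a.p)) ((\b.(\c.b)) true)) ((let d = false in (\e.false)) (p + p)))))
step 5: [let@0] (6 == (let p = ((\q.(let r = false in 6)) (\s.true)) in (((\t.(\a.p)) ((\b.(\c.b)) true)) ((let d = false in (\e.false)) (p + p)))))
step 6: [beta@1.0] (6 == (let p = (let r = false in 6) in (((\t.(\a.p)) ((\b.(\c.b)) true)) ((let d = false in (\e.false)) (p + p)))))
step 7: [let@1.0] (6 == (let p = 6 in (((\t.(\a.p)) ((\b.(\c.b)) true)) ((let d = false in (\e.false)) (p + p)))))
step 8: [let@1] (6 == (((\t.(\a.6)) ((\b.(\c.b)) true)) ((let d = false in (\e.false)) (6 + 6))))
step 9: [beta@1.0.1] (6 == (((\t.(\a.6)) (\c.true)) ((let d = false in (\e.false)) (6 + 6))))
step 10: [beta@1.0] (6 == ((\a.6) ((let d = false in (\e.false)) (6 + 6))))
step 11: [let@1.1.0] (6 == ((\a.6) ((\e.false) (6 + 6))))
step 12: [delta@1.1.1] (6 == ((\a.6) ((\e.false) 12)))
step 13: [beta@1.1] (6 == ((\a.6) false))
step 14: [beta@1] (6 == 6)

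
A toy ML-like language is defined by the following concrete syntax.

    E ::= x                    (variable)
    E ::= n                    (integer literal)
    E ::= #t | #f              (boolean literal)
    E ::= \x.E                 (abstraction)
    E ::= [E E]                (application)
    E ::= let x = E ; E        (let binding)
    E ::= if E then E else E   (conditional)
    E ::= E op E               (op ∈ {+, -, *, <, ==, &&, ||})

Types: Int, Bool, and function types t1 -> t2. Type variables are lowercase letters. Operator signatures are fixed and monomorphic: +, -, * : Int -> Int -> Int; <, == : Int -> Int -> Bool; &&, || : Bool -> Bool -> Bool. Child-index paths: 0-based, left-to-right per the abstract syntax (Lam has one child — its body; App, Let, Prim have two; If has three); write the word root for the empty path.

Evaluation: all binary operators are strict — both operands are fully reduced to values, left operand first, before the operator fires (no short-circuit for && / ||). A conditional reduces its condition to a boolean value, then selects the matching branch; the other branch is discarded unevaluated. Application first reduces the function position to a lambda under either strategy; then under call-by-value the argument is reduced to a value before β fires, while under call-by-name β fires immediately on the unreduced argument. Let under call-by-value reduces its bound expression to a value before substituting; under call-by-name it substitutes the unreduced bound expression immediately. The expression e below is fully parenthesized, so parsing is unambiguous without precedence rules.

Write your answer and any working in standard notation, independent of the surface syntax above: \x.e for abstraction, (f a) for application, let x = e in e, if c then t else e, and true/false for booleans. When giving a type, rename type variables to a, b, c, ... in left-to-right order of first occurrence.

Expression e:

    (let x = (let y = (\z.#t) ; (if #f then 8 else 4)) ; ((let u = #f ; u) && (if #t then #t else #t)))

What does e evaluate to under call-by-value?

Trace:
step 0: (let x = (let y = (\z.true) in (if false then 8 else 4)) in ((let u = false in u) && (if true then true else true)))
step 1: [let@0] (let x = (if false then 8 else 4) in ((let u = false in u) && (if true then true else true)))
step 2: [if@0] (let x = 4 in ((let u = false in u) && (if true then true else true)))
step 3: [let@root] ((let u = false in u) && (if true then true else true))
step 4: [let@0] (false && (if true then true else true))
step 5: [if@1] (false && true)
step 6: [delta@root] false

Answer: false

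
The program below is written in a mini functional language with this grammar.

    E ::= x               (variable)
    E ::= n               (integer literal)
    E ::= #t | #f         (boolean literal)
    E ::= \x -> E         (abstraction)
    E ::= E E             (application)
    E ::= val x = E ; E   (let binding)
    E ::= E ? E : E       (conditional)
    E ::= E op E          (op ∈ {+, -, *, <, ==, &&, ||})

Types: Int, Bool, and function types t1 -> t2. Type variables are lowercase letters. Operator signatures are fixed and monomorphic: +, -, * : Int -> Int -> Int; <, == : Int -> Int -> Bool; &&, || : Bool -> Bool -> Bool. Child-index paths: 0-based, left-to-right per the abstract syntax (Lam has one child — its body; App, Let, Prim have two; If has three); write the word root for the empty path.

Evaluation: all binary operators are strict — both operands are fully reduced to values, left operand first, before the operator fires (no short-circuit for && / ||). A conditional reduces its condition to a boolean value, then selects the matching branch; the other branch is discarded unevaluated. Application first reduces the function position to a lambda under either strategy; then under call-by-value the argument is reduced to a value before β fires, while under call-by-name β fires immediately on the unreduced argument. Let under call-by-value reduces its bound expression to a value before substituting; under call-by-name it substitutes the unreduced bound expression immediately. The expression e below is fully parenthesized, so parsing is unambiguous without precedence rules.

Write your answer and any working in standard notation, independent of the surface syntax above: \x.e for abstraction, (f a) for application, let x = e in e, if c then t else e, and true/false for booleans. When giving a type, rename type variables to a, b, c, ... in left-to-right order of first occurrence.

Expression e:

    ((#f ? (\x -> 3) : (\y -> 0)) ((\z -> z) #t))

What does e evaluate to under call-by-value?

Working:
step 0: ((if false then (\x.3) else (\y.0)) ((\z.z) true))
step 1: [if@0] ((\y.0) ((\z.z) true))
step 2: [beta@1] ((\y.0) true)
step 3: [beta@root] 0

Answer: 0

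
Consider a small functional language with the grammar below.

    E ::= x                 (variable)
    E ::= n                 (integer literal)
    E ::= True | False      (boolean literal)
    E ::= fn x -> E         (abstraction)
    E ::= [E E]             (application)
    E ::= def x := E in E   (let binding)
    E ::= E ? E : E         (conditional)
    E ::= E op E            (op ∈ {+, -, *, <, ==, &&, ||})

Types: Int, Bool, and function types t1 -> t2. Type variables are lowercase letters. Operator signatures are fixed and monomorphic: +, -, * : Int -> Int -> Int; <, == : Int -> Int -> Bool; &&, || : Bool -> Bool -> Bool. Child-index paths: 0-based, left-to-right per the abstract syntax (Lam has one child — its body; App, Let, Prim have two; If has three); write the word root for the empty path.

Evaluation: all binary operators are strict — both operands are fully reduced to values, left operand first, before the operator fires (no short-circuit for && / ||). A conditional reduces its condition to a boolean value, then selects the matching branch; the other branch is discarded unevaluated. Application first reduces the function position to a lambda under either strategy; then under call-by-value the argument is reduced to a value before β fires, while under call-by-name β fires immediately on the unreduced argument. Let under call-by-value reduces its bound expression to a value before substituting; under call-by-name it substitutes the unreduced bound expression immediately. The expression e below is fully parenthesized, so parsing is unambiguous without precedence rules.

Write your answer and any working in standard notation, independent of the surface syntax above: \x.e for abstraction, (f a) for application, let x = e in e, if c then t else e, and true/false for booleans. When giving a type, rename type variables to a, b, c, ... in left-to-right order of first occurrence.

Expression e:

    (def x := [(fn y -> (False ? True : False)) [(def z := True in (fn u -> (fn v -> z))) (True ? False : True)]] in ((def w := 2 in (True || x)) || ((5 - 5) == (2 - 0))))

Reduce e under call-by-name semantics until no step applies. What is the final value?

Derivation:
step 0: (let x = ((\y.(if false then true else false)) ((let z = true in (\u.(\v.z))) (if true then false else true))) in ((let w = 2 in (true || x)) || ((5 - 5) == (2 - 0))))
step 1: [let@root] ((let w = 2 in (true || ((\y.(if false then true else false)) ((let z = true in (\u.(\v.z))) (if true then false else true))))) || ((5 - 5) == (2 - 0)))
step 2: [let@0] ((true || ((\y.(if false then true else false)) ((let z = true in (\u.(\v.z))) (if true then false else true)))) || ((5 - 5) == (2 - 0)))
step 3: [beta@0.1] ((true || (if false then true else false)) || ((5 - 5) == (2 - 0)))
step 4: [if@0.1] ((true || false) || ((5 - 5) == (2 - 0)))
step 5: [delta@0] (true || ((5 - 5) == (2 - 0)))
step 6: [delta@1.0] (true || (0 == (2 - 0)))
step 7: [delta@1.1] (true || (0 == 2))
step 8: [delta@1] (true || false)
step 9: [delta@root] true

Answer: true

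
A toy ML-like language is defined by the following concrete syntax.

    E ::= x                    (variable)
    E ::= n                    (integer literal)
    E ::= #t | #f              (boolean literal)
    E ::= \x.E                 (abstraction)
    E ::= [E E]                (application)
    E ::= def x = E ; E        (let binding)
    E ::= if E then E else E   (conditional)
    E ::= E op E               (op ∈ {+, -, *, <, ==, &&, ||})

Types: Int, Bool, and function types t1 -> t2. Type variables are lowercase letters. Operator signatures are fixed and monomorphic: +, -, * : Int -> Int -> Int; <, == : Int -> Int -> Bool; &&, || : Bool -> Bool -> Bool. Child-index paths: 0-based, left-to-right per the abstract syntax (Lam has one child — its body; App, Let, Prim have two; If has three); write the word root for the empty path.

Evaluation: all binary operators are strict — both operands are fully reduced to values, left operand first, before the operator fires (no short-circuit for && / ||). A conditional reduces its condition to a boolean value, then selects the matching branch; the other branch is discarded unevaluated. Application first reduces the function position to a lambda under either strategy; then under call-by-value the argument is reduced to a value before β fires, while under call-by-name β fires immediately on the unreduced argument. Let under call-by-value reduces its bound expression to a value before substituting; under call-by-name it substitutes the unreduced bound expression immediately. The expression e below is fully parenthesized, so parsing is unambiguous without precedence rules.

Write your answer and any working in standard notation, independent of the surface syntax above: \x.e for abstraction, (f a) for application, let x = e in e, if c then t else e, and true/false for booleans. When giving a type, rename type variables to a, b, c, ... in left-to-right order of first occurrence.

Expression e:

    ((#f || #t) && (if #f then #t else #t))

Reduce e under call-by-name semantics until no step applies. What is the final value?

Answer: true

Working:
step 0: ((false || true) && (if false then true else true))
step 1: [delta@0] (true && (if false then true else true))
step 2: [if@1] (true && true)
step 3: [delta@root] true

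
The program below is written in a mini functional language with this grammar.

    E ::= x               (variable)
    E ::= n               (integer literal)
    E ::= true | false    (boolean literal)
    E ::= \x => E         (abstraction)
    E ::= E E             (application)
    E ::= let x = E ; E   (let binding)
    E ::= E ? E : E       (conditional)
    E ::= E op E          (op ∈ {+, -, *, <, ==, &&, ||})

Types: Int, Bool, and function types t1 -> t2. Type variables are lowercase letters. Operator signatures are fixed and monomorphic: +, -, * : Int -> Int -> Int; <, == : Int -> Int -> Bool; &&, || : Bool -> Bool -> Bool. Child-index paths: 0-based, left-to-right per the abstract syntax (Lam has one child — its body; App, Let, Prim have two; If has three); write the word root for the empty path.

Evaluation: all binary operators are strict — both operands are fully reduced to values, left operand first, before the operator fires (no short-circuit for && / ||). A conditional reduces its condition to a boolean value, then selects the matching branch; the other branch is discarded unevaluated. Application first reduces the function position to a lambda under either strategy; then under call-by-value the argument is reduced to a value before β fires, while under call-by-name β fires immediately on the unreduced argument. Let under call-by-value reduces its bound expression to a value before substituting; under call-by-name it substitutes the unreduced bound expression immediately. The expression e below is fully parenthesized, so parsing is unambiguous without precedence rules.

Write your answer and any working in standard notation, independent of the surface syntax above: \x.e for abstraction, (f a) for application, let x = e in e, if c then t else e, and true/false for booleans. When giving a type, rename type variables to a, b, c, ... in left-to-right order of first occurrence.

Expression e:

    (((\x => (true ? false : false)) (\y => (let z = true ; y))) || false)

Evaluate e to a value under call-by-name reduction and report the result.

Answer: false

Trace:
step 0: (((\x.(if true then false else false)) (\y.(let z = true in y))) || false)
step 1: [beta@0] ((if true then false else false) || false)
step 2: [if@0] (false || false)
step 3: [delta@root] false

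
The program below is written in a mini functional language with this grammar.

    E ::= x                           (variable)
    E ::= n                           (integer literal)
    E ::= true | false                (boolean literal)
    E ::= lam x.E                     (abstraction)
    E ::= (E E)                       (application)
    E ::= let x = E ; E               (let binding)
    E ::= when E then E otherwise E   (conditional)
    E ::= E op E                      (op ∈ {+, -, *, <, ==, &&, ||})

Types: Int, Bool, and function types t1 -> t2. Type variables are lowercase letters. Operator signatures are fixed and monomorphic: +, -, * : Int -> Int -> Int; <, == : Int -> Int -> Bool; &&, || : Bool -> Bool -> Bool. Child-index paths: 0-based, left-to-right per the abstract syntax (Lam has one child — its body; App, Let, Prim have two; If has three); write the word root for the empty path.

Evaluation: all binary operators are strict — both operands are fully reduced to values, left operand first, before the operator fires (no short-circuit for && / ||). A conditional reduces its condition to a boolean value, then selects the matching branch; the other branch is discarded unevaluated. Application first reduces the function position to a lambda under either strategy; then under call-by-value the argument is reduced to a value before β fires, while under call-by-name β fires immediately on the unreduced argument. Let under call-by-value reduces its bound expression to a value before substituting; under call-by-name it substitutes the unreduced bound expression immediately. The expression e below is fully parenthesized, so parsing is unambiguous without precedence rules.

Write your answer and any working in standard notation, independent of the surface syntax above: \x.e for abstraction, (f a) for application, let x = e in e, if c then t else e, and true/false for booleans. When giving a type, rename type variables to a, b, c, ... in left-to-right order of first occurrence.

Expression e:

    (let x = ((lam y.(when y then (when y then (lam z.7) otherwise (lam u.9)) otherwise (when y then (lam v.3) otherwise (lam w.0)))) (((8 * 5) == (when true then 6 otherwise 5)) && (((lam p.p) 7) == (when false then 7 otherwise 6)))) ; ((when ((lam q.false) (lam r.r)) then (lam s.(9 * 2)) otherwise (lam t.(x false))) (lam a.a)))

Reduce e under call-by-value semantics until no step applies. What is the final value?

Derivation:
step 0: (let x = ((\y.(if y then (if y then (\z.7) else (\u.9)) else (if y then (\v.3) else (\w.0)))) (((8 * 5) == (if true then 6 else 5)) && (((\p.p) 7) == (if false then 7 else 6)))) in ((if ((\q.false) (\r.r)) then (\s.(9 * 2)) else (\t.(x false))) (\a.a)))
step 1: [delta@0.1.0.0] (let x = ((\y.(if y then (if y then (\z.7) else (\u.9)) else (if y then (\v.3) else (\w.0)))) ((40 == (if true then 6 else 5)) && (((\p.p) 7) == (if false then 7 else 6)))) in ((if ((\q.false) (\r.r)) then (\s.(9 * 2)) else (\t.(x false))) (\a.a)))
step 2: [if@0.1.0.1] (let x = ((\y.(if y then (if y then (\z.7) else (\u.9)) else (if y then (\v.3) else (\w.0)))) ((40 == 6) && (((\p.p) 7) == (if false then 7 else 6)))) in ((if ((\q.false) (\r.r)) then (\s.(9 * 2)) else (\t.(x false))) (\a.a)))
step 3: [delta@0.1.0] (let x = ((\y.(if y then (if y then (\z.7) else (\u.9)) else (if y then (\v.3) else (\w.0)))) (false && (((\p.p) 7) == (if false then 7 else 6)))) in ((if ((\q.false) (\r.r)) then (\s.(9 * 2)) else (\t.(x false))) (\a.a)))
step 4: [beta@0.1.1.0] (let x = ((\y.(if y then (if y then (\z.7) else (\u.9)) else (if y then (\v.3) else (\w.0)))) (false && (7 == (if false then 7 else 6)))) in ((if ((\q.false) (\r.r)) then (\s.(9 * 2)) else (\t.(x false))) (\a.a)))
step 5: [if@0.1.1.1] (let x = ((\y.(if y then (if y then (\z.7) else (\u.9)) else (if y then (\v.3) else (\w.0)))) (false && (7 == 6))) in ((if ((\q.false) (\r.r)) then (\s.(9 * 2)) else (\t.(x false))) (\a.a)))
step 6: [delta@0.1.1] (let x = ((\y.(if y then (if y then (\z.7) else (\u.9)) else (if y then (\v.3) else (\w.0)))) (false && false)) in ((if ((\q.false) (\r.r)) then (\s.(9 * 2)) else (\t.(x false))) (\a.a)))
step 7: [delta@0.1] (let x = ((\y.(if y then (if y then (\z.7) else (\u.9)) else (if y then (\v.3) else (\w.0)))) false) in ((if ((\q.false) (\r.r)) then (\s.(9 * 2)) else (\t.(x false))) (\a.a)))
step 8: [beta@0] (let x = (if false then (if false then (\z.7) else (\u.9)) else (if false then (\v.3) else (\w.0))) in ((if ((\q.false) (\r.r)) then (\s.(9 * 2)) else (\t.(x false))) (\a.a)))
step 9: [if@0] (let x = (if false then (\v.3) else (\w.0)) in ((if ((\q.false) (\r.r)) then (\s.(9 * 2)) else (\t.(x false))) (\a.a)))
step 10: [if@0] (let x = (\w.0) in ((if ((\q.false) (\r.r)) then (\s.(9 * 2)) else (\t.(x false))) (\a.a)))
step 11: [let@root] ((if ((\q.false) (\r.r)) then (\s.(9 * 2)) else (\t.((\w.0) false))) (\a.a))
step 12: [beta@0.0] ((if false then (\s.(9 * 2)) else (\t.((\w.0) false))) (\a.a))
step 13: [if@0] ((\t.((\w.0) false)) (\a.a))
step 14: [beta@root] ((\w.0) false)
step 15: [beta@root] 0

Answer: 0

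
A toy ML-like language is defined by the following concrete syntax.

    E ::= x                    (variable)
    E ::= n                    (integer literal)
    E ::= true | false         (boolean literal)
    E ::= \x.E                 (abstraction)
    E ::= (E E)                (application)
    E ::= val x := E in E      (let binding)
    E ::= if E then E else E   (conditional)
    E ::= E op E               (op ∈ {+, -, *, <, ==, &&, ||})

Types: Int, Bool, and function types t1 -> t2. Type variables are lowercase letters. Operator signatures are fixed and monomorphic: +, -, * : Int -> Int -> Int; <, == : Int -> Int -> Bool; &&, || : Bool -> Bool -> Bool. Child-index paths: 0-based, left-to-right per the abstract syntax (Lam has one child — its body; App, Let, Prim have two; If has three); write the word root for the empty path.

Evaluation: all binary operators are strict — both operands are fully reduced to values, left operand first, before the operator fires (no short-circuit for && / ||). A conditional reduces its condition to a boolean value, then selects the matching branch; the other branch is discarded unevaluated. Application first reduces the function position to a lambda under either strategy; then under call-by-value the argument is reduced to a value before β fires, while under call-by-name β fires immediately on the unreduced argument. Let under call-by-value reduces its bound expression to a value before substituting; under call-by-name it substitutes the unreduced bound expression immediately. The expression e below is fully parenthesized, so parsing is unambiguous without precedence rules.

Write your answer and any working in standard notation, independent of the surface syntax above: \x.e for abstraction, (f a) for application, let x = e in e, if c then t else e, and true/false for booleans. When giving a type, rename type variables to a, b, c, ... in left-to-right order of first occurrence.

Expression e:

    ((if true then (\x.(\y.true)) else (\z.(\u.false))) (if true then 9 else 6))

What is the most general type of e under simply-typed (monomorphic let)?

Answer: a -> Bool

Trace:
  unify Bool ~ Bool
\y._ : b -> Bool
\x._ : a -> b -> Bool
\u._ : d -> Bool
\z._ : c -> d -> Bool
  unify a -> b -> Bool ~ c -> d -> Bool
  unify a ~ c
  unify b -> Bool ~ d -> Bool
  unify b ~ d
  unify Bool ~ Bool
  unify Bool ~ Bool
  unify Int ~ Int
  unify c -> d -> Bool ~ Int -> e
  unify c ~ Int
  unify d -> Bool ~ e
_ _ : d -> Bool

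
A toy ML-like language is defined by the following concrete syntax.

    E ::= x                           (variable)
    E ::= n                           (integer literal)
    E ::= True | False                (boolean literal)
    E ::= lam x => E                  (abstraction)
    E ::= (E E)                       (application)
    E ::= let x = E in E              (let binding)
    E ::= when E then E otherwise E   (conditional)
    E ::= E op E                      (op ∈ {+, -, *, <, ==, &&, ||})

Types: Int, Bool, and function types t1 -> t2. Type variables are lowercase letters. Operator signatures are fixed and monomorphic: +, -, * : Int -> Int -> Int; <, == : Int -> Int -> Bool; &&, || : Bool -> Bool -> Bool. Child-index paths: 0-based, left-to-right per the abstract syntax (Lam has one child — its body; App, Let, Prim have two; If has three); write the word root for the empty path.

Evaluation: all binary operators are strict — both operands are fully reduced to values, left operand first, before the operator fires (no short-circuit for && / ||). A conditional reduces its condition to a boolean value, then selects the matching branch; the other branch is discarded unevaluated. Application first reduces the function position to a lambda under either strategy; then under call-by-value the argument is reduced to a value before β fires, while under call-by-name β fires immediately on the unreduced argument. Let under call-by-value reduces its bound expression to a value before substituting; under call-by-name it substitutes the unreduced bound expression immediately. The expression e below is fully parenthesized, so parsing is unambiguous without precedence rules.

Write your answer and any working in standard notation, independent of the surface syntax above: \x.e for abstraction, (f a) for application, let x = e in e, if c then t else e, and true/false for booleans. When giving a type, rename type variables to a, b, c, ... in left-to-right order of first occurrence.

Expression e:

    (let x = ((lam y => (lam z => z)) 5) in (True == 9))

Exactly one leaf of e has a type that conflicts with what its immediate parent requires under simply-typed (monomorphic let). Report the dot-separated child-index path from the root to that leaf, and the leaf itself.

Trace:
z : b
\z._ : b -> b
\y._ : a -> b -> b
  unify a -> b -> b ~ Int -> c
  unify a ~ Int
  unify b -> b ~ c
_ _ : b -> b
let x : b -> b
  unify Bool ~ Int
  FAIL: mismatch Bool ~ Int

Answer: 1.0 : true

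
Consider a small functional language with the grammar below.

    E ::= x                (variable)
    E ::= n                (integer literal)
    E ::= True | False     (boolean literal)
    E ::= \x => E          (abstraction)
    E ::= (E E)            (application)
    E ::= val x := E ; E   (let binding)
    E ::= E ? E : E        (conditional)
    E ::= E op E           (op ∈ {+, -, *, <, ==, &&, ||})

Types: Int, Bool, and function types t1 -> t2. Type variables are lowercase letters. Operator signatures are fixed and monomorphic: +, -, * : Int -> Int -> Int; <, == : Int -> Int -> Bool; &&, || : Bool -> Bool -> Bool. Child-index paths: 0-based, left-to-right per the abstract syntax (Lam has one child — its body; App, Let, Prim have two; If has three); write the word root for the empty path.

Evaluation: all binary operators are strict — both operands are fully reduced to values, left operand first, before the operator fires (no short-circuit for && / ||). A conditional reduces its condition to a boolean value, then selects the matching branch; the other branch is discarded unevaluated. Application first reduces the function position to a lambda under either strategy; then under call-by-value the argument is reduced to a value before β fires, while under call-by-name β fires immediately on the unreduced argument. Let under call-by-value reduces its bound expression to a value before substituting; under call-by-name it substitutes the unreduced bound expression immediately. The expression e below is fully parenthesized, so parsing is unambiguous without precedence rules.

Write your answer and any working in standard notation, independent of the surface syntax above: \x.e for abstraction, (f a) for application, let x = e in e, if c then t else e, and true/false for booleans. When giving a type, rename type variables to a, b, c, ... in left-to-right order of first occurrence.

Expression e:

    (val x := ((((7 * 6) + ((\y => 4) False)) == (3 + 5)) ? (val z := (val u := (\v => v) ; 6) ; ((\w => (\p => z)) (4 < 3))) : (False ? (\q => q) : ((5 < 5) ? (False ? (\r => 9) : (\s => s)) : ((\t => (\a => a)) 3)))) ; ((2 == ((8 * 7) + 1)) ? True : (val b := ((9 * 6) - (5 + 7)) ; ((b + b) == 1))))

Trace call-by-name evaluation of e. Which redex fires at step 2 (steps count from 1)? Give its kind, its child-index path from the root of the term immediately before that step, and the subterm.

Answer: delta at 0.1.0 : (8 * 7)

Derivation:
step 0: (let x = (if (((7 * 6) + ((\y.4) false)) == (3 + 5)) then (let z = (let u = (\v.v) in 6) in ((\w.(\p.z)) (4 < 3))) else (if false then (\q.q) else (if (5 < 5) then (if false then (\r.9) else (\s.s)) else ((\t.(\a.a)) 3)))) in (if (2 == ((8 * 7) + 1)) then true else (let b = ((9 * 6) - (5 + 7)) in ((b + b) == 1))))
step 1: [let@root] (if (2 == ((8 * 7) + 1)) then true else (let b = ((9 * 6) - (5 + 7)) in ((b + b) == 1)))
step 2: [delta@0.1.0] (if (2 == (56 + 1)) then true else (let b = ((9 * 6) - (5 + 7)) in ((b + b) == 1)))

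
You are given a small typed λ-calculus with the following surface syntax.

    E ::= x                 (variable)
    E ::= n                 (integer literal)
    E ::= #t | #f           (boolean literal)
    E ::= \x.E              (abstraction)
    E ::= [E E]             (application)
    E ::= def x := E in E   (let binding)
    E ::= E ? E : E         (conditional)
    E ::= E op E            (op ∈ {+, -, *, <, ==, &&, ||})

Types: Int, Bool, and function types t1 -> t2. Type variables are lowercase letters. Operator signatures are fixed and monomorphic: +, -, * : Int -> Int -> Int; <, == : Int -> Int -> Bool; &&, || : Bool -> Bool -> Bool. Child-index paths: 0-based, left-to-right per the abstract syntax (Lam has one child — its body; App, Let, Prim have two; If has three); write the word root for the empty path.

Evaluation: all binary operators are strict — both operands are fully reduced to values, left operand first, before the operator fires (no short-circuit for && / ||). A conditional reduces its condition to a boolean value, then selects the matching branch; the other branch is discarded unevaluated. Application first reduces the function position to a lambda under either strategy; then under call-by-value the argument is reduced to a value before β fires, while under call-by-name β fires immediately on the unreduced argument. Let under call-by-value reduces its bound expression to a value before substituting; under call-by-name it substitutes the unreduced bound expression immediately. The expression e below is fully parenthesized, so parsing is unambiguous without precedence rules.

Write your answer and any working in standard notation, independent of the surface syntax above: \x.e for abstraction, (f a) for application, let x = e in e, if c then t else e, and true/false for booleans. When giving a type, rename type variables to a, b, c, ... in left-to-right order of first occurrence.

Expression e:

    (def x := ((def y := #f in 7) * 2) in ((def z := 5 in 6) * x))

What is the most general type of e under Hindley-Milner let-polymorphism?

Answer: Int

Working:
let y : Bool
  unify Int ~ Int
  unify Int ~ Int
let x : Int
let z : Int
  unify Int ~ Int
x : Int
  unify Int ~ Int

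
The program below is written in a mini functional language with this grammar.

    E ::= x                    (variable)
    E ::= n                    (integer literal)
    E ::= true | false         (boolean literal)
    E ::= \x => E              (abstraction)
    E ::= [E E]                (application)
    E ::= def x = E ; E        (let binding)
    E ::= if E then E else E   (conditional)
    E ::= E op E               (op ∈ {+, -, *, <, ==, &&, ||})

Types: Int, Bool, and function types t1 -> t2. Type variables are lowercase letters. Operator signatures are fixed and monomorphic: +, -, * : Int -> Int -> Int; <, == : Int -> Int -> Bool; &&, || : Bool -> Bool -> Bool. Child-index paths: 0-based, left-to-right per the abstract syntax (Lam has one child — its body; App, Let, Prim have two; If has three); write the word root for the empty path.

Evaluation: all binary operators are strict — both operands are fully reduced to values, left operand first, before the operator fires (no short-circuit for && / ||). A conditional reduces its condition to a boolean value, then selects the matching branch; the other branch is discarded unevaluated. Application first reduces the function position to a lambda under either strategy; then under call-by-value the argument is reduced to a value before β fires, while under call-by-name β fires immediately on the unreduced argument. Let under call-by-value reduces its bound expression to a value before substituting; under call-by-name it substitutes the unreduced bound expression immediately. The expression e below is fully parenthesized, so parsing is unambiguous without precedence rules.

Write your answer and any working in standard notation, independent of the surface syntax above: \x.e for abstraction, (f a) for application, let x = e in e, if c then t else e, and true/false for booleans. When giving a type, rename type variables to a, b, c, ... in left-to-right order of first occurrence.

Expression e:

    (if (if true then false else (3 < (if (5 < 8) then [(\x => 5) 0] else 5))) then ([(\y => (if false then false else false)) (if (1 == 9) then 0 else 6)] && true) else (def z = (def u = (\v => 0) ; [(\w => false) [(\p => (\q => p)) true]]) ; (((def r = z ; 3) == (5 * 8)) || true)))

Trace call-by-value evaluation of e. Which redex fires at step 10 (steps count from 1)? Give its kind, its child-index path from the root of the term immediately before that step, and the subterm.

Answer: delta at root : (false || true)

Derivation:
step 0: (if (if true then false else (3 < (if (5 < 8) then ((\x.5) 0) else 5))) then (((\y.(if false then false else false)) (if (1 == 9) then 0 else 6)) && true) else (let z = (let u = (\v.0) in ((\w.false) ((\p.(\q.p)) true))) in (((let r = z in 3) == (5 * 8)) || true)))
step 1: [if@0] (if false then (((\y.(if false then false else false)) (if (1 == 9) then 0 else 6)) && true) else (let z = (let u = (\v.0) in ((\w.false) ((\p.(\q.p)) true))) in (((let r = z in 3) == (5 * 8)) || true)))
step 2: [if@root] (let z = (let u = (\v.0) in ((\w.false) ((\p.(\q.p)) true))) in (((let r = z in 3) == (5 * 8)) || true))
step 3: [let@0] (let z = ((\w.false) ((\p.(\q.p)) true)) in (((let r = z in 3) == (5 * 8)) || true))
step 4: [beta@0.1] (let z = ((\w.false) (\q.true)) in (((let r = z in 3) == (5 * 8)) || true))
step 5: [beta@0] (let z = false in (((let r = z in 3) == (5 * 8)) || true))
step 6: [let@root] (((let r = false in 3) == (5 * 8)) || true)
step 7: [let@0.0] ((3 == (5 * 8)) || true)
step 8: [delta@0.1] ((3 == 40) || true)
step 9: [delta@0] (false || true)
step 10: [delta@root] true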